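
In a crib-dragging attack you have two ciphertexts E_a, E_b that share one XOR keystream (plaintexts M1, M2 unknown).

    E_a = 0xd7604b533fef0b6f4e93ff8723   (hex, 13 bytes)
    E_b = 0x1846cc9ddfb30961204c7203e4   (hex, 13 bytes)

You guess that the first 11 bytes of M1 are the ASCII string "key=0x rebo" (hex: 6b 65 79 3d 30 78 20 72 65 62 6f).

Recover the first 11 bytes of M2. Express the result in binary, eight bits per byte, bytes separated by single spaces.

10100100 01000011 11111110 11110011 11010000 00100100 00100010 01111100 00001011 10111101 11100010

First, E_a ⊕ E_b = (M1 ⊕ K) ⊕ (M2 ⊕ K) = M1 ⊕ M2, so the key drops out. Then M2 = (M1 ⊕ M2) ⊕ M1 over the first 11 bytes.
byte 0: (d7 xor 18) xor 6b = cf xor 6b = a4
byte 1: (60 xor 46) xor 65 = 26 xor 65 = 43
byte 2: (4b xor cc) xor 79 = 87 xor 79 = fe
byte 3: (53 xor 9d) xor 3d = ce xor 3d = f3
byte 4: (3f xor df) xor 30 = e0 xor 30 = d0
byte 5: (ef xor b3) xor 78 = 5c xor 78 = 24
byte 6: (0b xor 09) xor 20 = 02 xor 20 = 22
byte 7: (6f xor 61) xor 72 = 0e xor 72 = 7c
byte 8: (4e xor 20) xor 65 = 6e xor 65 = 0b
byte 9: (93 xor 4c) xor 62 = df xor 62 = bd
byte 10: (ff xor 72) xor 6f = 8d xor 6f = e2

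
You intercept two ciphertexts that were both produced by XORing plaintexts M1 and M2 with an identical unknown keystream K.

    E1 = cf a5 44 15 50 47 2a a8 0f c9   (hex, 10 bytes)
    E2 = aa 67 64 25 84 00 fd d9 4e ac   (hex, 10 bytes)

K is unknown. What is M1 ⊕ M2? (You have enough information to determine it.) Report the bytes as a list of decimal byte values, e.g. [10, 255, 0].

E1 ⊕ E2 = (M1 ⊕ K) ⊕ (M2 ⊕ K) = M1 ⊕ M2 — the shared key cancels under XOR.
cf xor aa = 65
a5 xor 67 = c2
44 xor 64 = 20
15 xor 25 = 30
50 xor 84 = d4
47 xor 00 = 47
2a xor fd = d7
a8 xor d9 = 71
0f xor 4e = 41
c9 xor ac = 65

[101, 194, 32, 48, 212, 71, 215, 113, 65, 101]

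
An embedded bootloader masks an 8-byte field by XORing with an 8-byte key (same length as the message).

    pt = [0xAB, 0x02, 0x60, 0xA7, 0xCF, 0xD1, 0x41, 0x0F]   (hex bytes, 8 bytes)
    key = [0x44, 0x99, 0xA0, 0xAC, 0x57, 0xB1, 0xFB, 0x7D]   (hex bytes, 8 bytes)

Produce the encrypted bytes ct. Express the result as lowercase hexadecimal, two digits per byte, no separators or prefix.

ef9bc00b9860ba72

XOR is its own inverse, so applying the key byte-wise gives the result directly.
byte 0: ab XOR 44 = ef
byte 1: 02 XOR 99 = 9b
byte 2: 60 XOR a0 = c0
byte 3: a7 XOR ac = 0b
byte 4: cf XOR 57 = 98
byte 5: d1 XOR b1 = 60
byte 6: 41 XOR fb = ba
byte 7: 0f XOR 7d = 72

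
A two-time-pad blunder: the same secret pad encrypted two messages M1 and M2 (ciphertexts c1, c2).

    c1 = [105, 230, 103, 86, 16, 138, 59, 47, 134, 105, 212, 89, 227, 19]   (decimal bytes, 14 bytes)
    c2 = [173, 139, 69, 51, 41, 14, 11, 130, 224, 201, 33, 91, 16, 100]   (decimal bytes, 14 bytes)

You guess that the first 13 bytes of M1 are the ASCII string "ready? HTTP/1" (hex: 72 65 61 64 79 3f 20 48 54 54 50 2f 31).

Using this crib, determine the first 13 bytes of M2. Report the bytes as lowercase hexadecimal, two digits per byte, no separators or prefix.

First, c1 ⊕ c2 = (M1 ⊕ K) ⊕ (M2 ⊕ K) = M1 ⊕ M2, so the key drops out. Then M2 = (M1 ⊕ M2) ⊕ M1 over the first 13 bytes.
byte 0: (69 xor ad) xor 72 = c4 xor 72 = b6
byte 1: (e6 xor 8b) xor 65 = 6d xor 65 = 08
byte 2: (67 xor 45) xor 61 = 22 xor 61 = 43
byte 3: (56 xor 33) xor 64 = 65 xor 64 = 01
byte 4: (10 xor 29) xor 79 = 39 xor 79 = 40
byte 5: (8a xor 0e) xor 3f = 84 xor 3f = bb
byte 6: (3b xor 0b) xor 20 = 30 xor 20 = 10
byte 7: (2f xor 82) xor 48 = ad xor 48 = e5
byte 8: (86 xor e0) xor 54 = 66 xor 54 = 32
byte 9: (69 xor c9) xor 54 = a0 xor 54 = f4
byte 10: (d4 xor 21) xor 50 = f5 xor 50 = a5
byte 11: (59 xor 5b) xor 2f = 02 xor 2f = 2d
byte 12: (e3 xor 10) xor 31 = f3 xor 31 = c2

b608430140bb10e532f4a52dc2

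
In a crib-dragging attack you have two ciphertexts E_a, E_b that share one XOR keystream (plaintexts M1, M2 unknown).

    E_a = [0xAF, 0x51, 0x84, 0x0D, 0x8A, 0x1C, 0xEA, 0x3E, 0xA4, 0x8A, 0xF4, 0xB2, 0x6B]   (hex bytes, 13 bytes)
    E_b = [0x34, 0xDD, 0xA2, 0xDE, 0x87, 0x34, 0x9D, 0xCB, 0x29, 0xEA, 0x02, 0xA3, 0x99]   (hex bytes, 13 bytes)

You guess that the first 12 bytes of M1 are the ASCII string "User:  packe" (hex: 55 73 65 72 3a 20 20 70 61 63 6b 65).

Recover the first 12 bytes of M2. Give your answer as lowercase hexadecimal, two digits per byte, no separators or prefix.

ceff43a137085785ec039d74

First, E_a ⊕ E_b = (M1 ⊕ K) ⊕ (M2 ⊕ K) = M1 ⊕ M2, so the key drops out. Then M2 = (M1 ⊕ M2) ⊕ M1 over the first 12 bytes.
byte 0: (af ⊕ 34) ⊕ 55 = 9b ⊕ 55 = ce
byte 1: (51 ⊕ dd) ⊕ 73 = 8c ⊕ 73 = ff
byte 2: (84 ⊕ a2) ⊕ 65 = 26 ⊕ 65 = 43
byte 3: (0d ⊕ de) ⊕ 72 = d3 ⊕ 72 = a1
byte 4: (8a ⊕ 87) ⊕ 3a = 0d ⊕ 3a = 37
byte 5: (1c ⊕ 34) ⊕ 20 = 28 ⊕ 20 = 08
byte 6: (ea ⊕ 9d) ⊕ 20 = 77 ⊕ 20 = 57
byte 7: (3e ⊕ cb) ⊕ 70 = f5 ⊕ 70 = 85
byte 8: (a4 ⊕ 29) ⊕ 61 = 8d ⊕ 61 = ec
byte 9: (8a ⊕ ea) ⊕ 63 = 60 ⊕ 63 = 03
byte 10: (f4 ⊕ 02) ⊕ 6b = f6 ⊕ 6b = 9d
byte 11: (b2 ⊕ a3) ⊕ 65 = 11 ⊕ 65 = 74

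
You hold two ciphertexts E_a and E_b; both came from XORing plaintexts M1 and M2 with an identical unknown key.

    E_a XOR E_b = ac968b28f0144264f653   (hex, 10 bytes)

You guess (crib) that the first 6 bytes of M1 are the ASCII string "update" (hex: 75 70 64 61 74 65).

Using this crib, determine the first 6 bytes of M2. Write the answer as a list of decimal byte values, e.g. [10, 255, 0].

Since E_a ⊕ E_b = M1 ⊕ M2, XORing with the guessed M1 bytes yields the corresponding M2 bytes: M2 = (E_a ⊕ E_b) ⊕ M1.
172 xor 117 = 217
150 xor 112 = 230
139 xor 100 = 239
 40 xor  97 =  73
240 xor 116 = 132
 20 xor 101 = 113

[217, 230, 239, 73, 132, 113]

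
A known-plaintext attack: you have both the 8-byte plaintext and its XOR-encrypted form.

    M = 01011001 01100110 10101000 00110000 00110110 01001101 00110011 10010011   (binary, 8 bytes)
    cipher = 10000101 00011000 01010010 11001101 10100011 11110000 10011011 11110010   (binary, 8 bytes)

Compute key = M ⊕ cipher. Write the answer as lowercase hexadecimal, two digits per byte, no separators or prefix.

dc7efafd95bda861

Since cipher = M ⊕ key, XORing both sides with M gives key = M ⊕ cipher.
59 ^ 85 = dc
66 ^ 18 = 7e
a8 ^ 52 = fa
30 ^ cd = fd
36 ^ a3 = 95
4d ^ f0 = bd
33 ^ 9b = a8
93 ^ f2 = 61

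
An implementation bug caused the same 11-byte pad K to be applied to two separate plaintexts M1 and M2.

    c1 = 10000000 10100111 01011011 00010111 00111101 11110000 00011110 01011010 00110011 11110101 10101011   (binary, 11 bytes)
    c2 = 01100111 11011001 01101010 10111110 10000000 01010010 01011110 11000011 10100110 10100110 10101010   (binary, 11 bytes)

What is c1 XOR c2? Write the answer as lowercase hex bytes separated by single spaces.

c1 ⊕ c2 = (M1 ⊕ K) ⊕ (M2 ⊕ K) = M1 ⊕ M2 — the shared key cancels under XOR.
128 XOR 103 = 231
167 XOR 217 = 126
 91 XOR 106 =  49
 23 XOR 190 = 169
 61 XOR 128 = 189
240 XOR  82 = 162
 30 XOR  94 =  64
 90 XOR 195 = 153
 51 XOR 166 = 149
245 XOR 166 =  83
171 XOR 170 =   1

e7 7e 31 a9 bd a2 40 99 95 53 01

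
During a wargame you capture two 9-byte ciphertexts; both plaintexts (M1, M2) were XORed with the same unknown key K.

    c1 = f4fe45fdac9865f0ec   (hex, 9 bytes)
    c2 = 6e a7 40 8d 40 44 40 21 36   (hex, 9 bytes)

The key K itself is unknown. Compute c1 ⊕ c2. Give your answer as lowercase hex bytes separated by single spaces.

c1 ⊕ c2 = (M1 ⊕ K) ⊕ (M2 ⊕ K) = M1 ⊕ M2 — the shared key cancels under XOR.
byte 0: 244 xor 110 = 154
byte 1: 254 xor 167 =  89
byte 2:  69 xor  64 =   5
byte 3: 253 xor 141 = 112
byte 4: 172 xor  64 = 236
byte 5: 152 xor  68 = 220
byte 6: 101 xor  64 =  37
byte 7: 240 xor  33 = 209
byte 8: 236 xor  54 = 218

9a 59 05 70 ec dc 25 d1 da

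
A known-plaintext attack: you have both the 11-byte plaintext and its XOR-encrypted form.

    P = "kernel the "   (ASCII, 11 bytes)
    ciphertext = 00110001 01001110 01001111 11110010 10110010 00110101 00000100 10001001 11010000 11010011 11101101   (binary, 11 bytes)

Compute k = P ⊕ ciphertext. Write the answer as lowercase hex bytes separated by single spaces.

Since ciphertext = P ⊕ k, XORing both sides with P gives k = P ⊕ ciphertext.
6b ⊕ 31 = 5a
65 ⊕ 4e = 2b
72 ⊕ 4f = 3d
6e ⊕ f2 = 9c
65 ⊕ b2 = d7
6c ⊕ 35 = 59
20 ⊕ 04 = 24
74 ⊕ 89 = fd
68 ⊕ d0 = b8
65 ⊕ d3 = b6
20 ⊕ ed = cd

5a 2b 3d 9c d7 59 24 fd b8 b6 cd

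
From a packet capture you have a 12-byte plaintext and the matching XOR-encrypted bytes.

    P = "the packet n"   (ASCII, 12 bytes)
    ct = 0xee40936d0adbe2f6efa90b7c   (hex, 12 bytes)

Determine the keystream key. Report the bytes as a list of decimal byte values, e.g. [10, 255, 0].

[154, 40, 246, 77, 122, 186, 129, 157, 138, 221, 43, 18]

Since ct = P ⊕ key, XORing both sides with P gives key = P ⊕ ct.
byte 0: 01110100 xor 11101110 = 10011010
byte 1: 01101000 xor 01000000 = 00101000
byte 2: 01100101 xor 10010011 = 11110110
byte 3: 00100000 xor 01101101 = 01001101
byte 4: 01110000 xor 00001010 = 01111010
byte 5: 01100001 xor 11011011 = 10111010
byte 6: 01100011 xor 11100010 = 10000001
byte 7: 01101011 xor 11110110 = 10011101
byte 8: 01100101 xor 11101111 = 10001010
byte 9: 01110100 xor 10101001 = 11011101
byte 10: 00100000 xor 00001011 = 00101011
byte 11: 01101110 xor 01111100 = 00010010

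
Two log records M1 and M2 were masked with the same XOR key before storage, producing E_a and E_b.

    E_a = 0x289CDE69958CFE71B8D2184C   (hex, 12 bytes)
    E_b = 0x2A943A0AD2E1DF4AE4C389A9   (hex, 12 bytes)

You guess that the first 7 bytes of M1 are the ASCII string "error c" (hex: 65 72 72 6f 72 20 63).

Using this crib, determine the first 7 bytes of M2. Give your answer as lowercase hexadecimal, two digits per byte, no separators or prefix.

677a960c354d42

First, E_a ⊕ E_b = (M1 ⊕ K) ⊕ (M2 ⊕ K) = M1 ⊕ M2, so the key drops out. Then M2 = (M1 ⊕ M2) ⊕ M1 over the first 7 bytes.
byte 0: (28 xor 2a) xor 65 = 02 xor 65 = 67
byte 1: (9c xor 94) xor 72 = 08 xor 72 = 7a
byte 2: (de xor 3a) xor 72 = e4 xor 72 = 96
byte 3: (69 xor 0a) xor 6f = 63 xor 6f = 0c
byte 4: (95 xor d2) xor 72 = 47 xor 72 = 35
byte 5: (8c xor e1) xor 20 = 6d xor 20 = 4d
byte 6: (fe xor df) xor 63 = 21 xor 63 = 42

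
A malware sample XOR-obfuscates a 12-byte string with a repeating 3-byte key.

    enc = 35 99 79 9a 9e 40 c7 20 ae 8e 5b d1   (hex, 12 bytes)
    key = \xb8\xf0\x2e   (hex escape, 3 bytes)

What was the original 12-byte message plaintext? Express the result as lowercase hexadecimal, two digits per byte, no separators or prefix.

8d6957226e6e7fd08036abff

The 3-byte key repeats, so the effective keystream is b8 f0 2e b8 f0 2e b8 f0 2e b8 f0 2e.
byte 0:  53 xor 184 = 141
byte 1: 153 xor 240 = 105
byte 2: 121 xor  46 =  87
byte 3: 154 xor 184 =  34
byte 4: 158 xor 240 = 110
byte 5:  64 xor  46 = 110
byte 6: 199 xor 184 = 127
byte 7:  32 xor 240 = 208
byte 8: 174 xor  46 = 128
byte 9: 142 xor 184 =  54
byte 10:  91 xor 240 = 171
byte 11: 209 xor  46 = 255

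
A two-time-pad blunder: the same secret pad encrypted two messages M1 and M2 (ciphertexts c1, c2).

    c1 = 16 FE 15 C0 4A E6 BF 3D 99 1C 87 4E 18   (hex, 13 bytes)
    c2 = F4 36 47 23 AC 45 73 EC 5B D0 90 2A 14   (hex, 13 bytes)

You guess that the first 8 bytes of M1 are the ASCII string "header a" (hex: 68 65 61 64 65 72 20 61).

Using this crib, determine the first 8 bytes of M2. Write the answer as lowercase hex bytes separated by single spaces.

8a ad 33 87 83 d1 ec b0

First, c1 ⊕ c2 = (M1 ⊕ K) ⊕ (M2 ⊕ K) = M1 ⊕ M2, so the key drops out. Then M2 = (M1 ⊕ M2) ⊕ M1 over the first 8 bytes.
byte 0: (16 xor f4) xor 68 = e2 xor 68 = 8a
byte 1: (fe xor 36) xor 65 = c8 xor 65 = ad
byte 2: (15 xor 47) xor 61 = 52 xor 61 = 33
byte 3: (c0 xor 23) xor 64 = e3 xor 64 = 87
byte 4: (4a xor ac) xor 65 = e6 xor 65 = 83
byte 5: (e6 xor 45) xor 72 = a3 xor 72 = d1
byte 6: (bf xor 73) xor 20 = cc xor 20 = ec
byte 7: (3d xor ec) xor 61 = d1 xor 61 = b0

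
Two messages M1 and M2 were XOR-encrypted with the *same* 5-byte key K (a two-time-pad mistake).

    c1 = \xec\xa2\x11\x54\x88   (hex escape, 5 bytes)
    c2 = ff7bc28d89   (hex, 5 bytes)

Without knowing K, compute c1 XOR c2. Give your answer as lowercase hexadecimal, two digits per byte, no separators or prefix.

13d9d3d901

c1 ⊕ c2 = (M1 ⊕ K) ⊕ (M2 ⊕ K) = M1 ⊕ M2 — the shared key cancels under XOR.
ec ⊕ ff = 13
a2 ⊕ 7b = d9
11 ⊕ c2 = d3
54 ⊕ 8d = d9
88 ⊕ 89 = 01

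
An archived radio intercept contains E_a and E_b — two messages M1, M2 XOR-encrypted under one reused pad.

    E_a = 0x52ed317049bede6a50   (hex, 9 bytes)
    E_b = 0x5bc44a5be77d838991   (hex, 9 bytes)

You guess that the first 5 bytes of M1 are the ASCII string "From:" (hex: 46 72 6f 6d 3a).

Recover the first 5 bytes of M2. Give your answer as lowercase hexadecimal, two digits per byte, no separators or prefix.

4f5b144694

First, E_a ⊕ E_b = (M1 ⊕ K) ⊕ (M2 ⊕ K) = M1 ⊕ M2, so the key drops out. Then M2 = (M1 ⊕ M2) ⊕ M1 over the first 5 bytes.
byte 0: (52 XOR 5b) XOR 46 = 09 XOR 46 = 4f
byte 1: (ed XOR c4) XOR 72 = 29 XOR 72 = 5b
byte 2: (31 XOR 4a) XOR 6f = 7b XOR 6f = 14
byte 3: (70 XOR 5b) XOR 6d = 2b XOR 6d = 46
byte 4: (49 XOR e7) XOR 3a = ae XOR 3a = 94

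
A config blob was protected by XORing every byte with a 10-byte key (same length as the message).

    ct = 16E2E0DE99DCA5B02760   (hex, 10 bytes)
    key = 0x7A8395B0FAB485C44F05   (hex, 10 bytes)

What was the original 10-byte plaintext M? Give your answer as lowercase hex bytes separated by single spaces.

6c 61 75 6e 63 68 20 74 68 65

XOR is its own inverse, so applying the key byte-wise gives the result directly.
 22 xor 122 = 108
226 xor 131 =  97
224 xor 149 = 117
222 xor 176 = 110
153 xor 250 =  99
220 xor 180 = 104
165 xor 133 =  32
176 xor 196 = 116
 39 xor  79 = 104
 96 xor   5 = 101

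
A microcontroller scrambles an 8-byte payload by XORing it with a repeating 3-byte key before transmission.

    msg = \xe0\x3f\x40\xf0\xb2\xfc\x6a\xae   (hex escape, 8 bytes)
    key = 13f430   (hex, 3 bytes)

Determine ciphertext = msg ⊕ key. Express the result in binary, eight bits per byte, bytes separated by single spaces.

The 3-byte key repeats, so the effective keystream is 13 f4 30 13 f4 30 13 f4.
byte 0: e0 ^ 13 = f3
byte 1: 3f ^ f4 = cb
byte 2: 40 ^ 30 = 70
byte 3: f0 ^ 13 = e3
byte 4: b2 ^ f4 = 46
byte 5: fc ^ 30 = cc
byte 6: 6a ^ 13 = 79
byte 7: ae ^ f4 = 5a

11110011 11001011 01110000 11100011 01000110 11001100 01111001 01011010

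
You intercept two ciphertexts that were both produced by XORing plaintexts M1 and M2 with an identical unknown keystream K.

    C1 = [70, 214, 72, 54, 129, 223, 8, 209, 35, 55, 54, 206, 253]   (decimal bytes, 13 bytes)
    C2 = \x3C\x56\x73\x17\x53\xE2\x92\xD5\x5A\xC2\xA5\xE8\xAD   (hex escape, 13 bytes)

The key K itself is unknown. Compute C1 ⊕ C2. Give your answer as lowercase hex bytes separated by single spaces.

C1 ⊕ C2 = (M1 ⊕ K) ⊕ (M2 ⊕ K) = M1 ⊕ M2 — the shared key cancels under XOR.
01000110 ^ 00111100 = 01111010
11010110 ^ 01010110 = 10000000
01001000 ^ 01110011 = 00111011
00110110 ^ 00010111 = 00100001
10000001 ^ 01010011 = 11010010
11011111 ^ 11100010 = 00111101
00001000 ^ 10010010 = 10011010
11010001 ^ 11010101 = 00000100
00100011 ^ 01011010 = 01111001
00110111 ^ 11000010 = 11110101
00110110 ^ 10100101 = 10010011
11001110 ^ 11101000 = 00100110
11111101 ^ 10101101 = 01010000

7a 80 3b 21 d2 3d 9a 04 79 f5 93 26 50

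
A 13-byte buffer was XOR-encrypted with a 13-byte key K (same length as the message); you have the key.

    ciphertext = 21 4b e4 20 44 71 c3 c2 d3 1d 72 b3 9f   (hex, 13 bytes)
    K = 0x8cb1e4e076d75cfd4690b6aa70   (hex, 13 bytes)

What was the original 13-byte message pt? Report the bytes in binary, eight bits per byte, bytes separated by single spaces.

10101101 11111010 00000000 11000000 00110010 10100110 10011111 00111111 10010101 10001101 11000100 00011001 11101111

21 XOR 8c = ad
4b XOR b1 = fa
e4 XOR e4 = 00
20 XOR e0 = c0
44 XOR 76 = 32
71 XOR d7 = a6
c3 XOR 5c = 9f
c2 XOR fd = 3f
d3 XOR 46 = 95
1d XOR 90 = 8d
72 XOR b6 = c4
b3 XOR aa = 19
9f XOR 70 = ef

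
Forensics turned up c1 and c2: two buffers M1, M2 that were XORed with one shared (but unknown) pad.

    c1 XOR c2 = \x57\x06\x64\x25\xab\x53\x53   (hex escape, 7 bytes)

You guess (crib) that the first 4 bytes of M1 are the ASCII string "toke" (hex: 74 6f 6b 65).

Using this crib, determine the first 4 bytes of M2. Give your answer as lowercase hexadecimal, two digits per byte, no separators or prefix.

23690f40

Since c1 ⊕ c2 = M1 ⊕ M2, XORing with the guessed M1 bytes yields the corresponding M2 bytes: M2 = (c1 ⊕ c2) ⊕ M1.
01010111 ^ 01110100 = 00100011
00000110 ^ 01101111 = 01101001
01100100 ^ 01101011 = 00001111
00100101 ^ 01100101 = 01000000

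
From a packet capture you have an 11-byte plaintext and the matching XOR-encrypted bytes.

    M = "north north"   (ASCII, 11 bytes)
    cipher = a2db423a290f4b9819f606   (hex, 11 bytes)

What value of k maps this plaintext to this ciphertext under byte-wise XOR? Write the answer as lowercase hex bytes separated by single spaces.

cc b4 30 4e 41 2f 25 f7 6b 82 6e

Since cipher = M ⊕ k, XORing both sides with M gives k = M ⊕ cipher.
6e ^ a2 = cc
6f ^ db = b4
72 ^ 42 = 30
74 ^ 3a = 4e
68 ^ 29 = 41
20 ^ 0f = 2f
6e ^ 4b = 25
6f ^ 98 = f7
72 ^ 19 = 6b
74 ^ f6 = 82
68 ^ 06 = 6e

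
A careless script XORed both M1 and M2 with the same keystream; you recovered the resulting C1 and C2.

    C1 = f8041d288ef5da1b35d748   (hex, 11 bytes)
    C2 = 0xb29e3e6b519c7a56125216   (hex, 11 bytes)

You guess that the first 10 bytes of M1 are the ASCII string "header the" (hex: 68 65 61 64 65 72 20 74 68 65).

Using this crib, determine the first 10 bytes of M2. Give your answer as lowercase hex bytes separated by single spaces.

22 ff 42 27 ba 1b 80 39 4f e0

First, C1 ⊕ C2 = (M1 ⊕ K) ⊕ (M2 ⊕ K) = M1 ⊕ M2, so the key drops out. Then M2 = (M1 ⊕ M2) ⊕ M1 over the first 10 bytes.
byte 0: (f8 ⊕ b2) ⊕ 68 = 4a ⊕ 68 = 22
byte 1: (04 ⊕ 9e) ⊕ 65 = 9a ⊕ 65 = ff
byte 2: (1d ⊕ 3e) ⊕ 61 = 23 ⊕ 61 = 42
byte 3: (28 ⊕ 6b) ⊕ 64 = 43 ⊕ 64 = 27
byte 4: (8e ⊕ 51) ⊕ 65 = df ⊕ 65 = ba
byte 5: (f5 ⊕ 9c) ⊕ 72 = 69 ⊕ 72 = 1b
byte 6: (da ⊕ 7a) ⊕ 20 = a0 ⊕ 20 = 80
byte 7: (1b ⊕ 56) ⊕ 74 = 4d ⊕ 74 = 39
byte 8: (35 ⊕ 12) ⊕ 68 = 27 ⊕ 68 = 4f
byte 9: (d7 ⊕ 52) ⊕ 65 = 85 ⊕ 65 = e0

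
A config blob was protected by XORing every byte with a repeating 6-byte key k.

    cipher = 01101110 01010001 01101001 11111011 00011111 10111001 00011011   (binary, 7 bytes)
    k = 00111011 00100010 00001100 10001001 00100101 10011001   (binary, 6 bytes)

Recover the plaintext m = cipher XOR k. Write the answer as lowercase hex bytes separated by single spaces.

The 6-byte key repeats, so the effective keystream is 3b 22 0c 89 25 99 3b.
byte 0: 01101110 ^ 00111011 = 01010101
byte 1: 01010001 ^ 00100010 = 01110011
byte 2: 01101001 ^ 00001100 = 01100101
byte 3: 11111011 ^ 10001001 = 01110010
byte 4: 00011111 ^ 00100101 = 00111010
byte 5: 10111001 ^ 10011001 = 00100000
byte 6: 00011011 ^ 00111011 = 00100000

55 73 65 72 3a 20 20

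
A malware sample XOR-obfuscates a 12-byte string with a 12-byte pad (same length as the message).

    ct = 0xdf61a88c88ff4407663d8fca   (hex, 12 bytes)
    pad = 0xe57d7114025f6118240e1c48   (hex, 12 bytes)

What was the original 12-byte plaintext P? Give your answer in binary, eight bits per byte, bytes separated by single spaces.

XOR is its own inverse, so applying the key byte-wise gives the result directly.
11011111 ^ 11100101 = 00111010
01100001 ^ 01111101 = 00011100
10101000 ^ 01110001 = 11011001
10001100 ^ 00010100 = 10011000
10001000 ^ 00000010 = 10001010
11111111 ^ 01011111 = 10100000
01000100 ^ 01100001 = 00100101
00000111 ^ 00011000 = 00011111
01100110 ^ 00100100 = 01000010
00111101 ^ 00001110 = 00110011
10001111 ^ 00011100 = 10010011
11001010 ^ 01001000 = 10000010

00111010 00011100 11011001 10011000 10001010 10100000 00100101 00011111 01000010 00110011 10010011 10000010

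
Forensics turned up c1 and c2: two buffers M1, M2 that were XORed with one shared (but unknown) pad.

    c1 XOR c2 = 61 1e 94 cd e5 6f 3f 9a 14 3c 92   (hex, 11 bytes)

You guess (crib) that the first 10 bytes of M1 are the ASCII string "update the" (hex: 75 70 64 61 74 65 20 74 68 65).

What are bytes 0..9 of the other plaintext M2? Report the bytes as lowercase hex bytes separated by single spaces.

14 6e f0 ac 91 0a 1f ee 7c 59

Since c1 ⊕ c2 = M1 ⊕ M2, XORing with the guessed M1 bytes yields the corresponding M2 bytes: M2 = (c1 ⊕ c2) ⊕ M1.
byte 0: 61 ⊕ 75 = 14
byte 1: 1e ⊕ 70 = 6e
byte 2: 94 ⊕ 64 = f0
byte 3: cd ⊕ 61 = ac
byte 4: e5 ⊕ 74 = 91
byte 5: 6f ⊕ 65 = 0a
byte 6: 3f ⊕ 20 = 1f
byte 7: 9a ⊕ 74 = ee
byte 8: 14 ⊕ 68 = 7c
byte 9: 3c ⊕ 65 = 59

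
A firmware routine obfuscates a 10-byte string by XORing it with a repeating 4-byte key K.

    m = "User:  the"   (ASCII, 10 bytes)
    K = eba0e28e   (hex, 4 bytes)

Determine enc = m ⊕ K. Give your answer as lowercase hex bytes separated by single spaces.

The 4-byte key repeats, so the effective keystream is eb a0 e2 8e eb a0 e2 8e eb a0.
byte 0: 55 xor eb = be
byte 1: 73 xor a0 = d3
byte 2: 65 xor e2 = 87
byte 3: 72 xor 8e = fc
byte 4: 3a xor eb = d1
byte 5: 20 xor a0 = 80
byte 6: 20 xor e2 = c2
byte 7: 74 xor 8e = fa
byte 8: 68 xor eb = 83
byte 9: 65 xor a0 = c5

be d3 87 fc d1 80 c2 fa 83 c5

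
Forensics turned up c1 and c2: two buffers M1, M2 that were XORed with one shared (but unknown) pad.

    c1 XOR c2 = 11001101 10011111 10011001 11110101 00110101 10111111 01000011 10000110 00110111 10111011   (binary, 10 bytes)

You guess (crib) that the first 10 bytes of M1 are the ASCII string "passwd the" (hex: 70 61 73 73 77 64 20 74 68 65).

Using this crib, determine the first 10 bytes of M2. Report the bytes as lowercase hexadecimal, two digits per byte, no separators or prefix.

bdfeea8642db63f25fde

Since c1 ⊕ c2 = M1 ⊕ M2, XORing with the guessed M1 bytes yields the corresponding M2 bytes: M2 = (c1 ⊕ c2) ⊕ M1.
cd xor 70 = bd
9f xor 61 = fe
99 xor 73 = ea
f5 xor 73 = 86
35 xor 77 = 42
bf xor 64 = db
43 xor 20 = 63
86 xor 74 = f2
37 xor 68 = 5f
bb xor 65 = de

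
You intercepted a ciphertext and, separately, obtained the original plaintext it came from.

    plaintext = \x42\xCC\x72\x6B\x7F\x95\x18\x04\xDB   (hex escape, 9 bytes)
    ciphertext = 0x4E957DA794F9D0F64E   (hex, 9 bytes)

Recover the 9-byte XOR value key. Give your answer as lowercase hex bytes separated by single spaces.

0c 59 0f cc eb 6c c8 f2 95

Since ciphertext = plaintext ⊕ key, XORing both sides with plaintext gives key = plaintext ⊕ ciphertext.
42 XOR 4e = 0c
cc XOR 95 = 59
72 XOR 7d = 0f
6b XOR a7 = cc
7f XOR 94 = eb
95 XOR f9 = 6c
18 XOR d0 = c8
04 XOR f6 = f2
db XOR 4e = 95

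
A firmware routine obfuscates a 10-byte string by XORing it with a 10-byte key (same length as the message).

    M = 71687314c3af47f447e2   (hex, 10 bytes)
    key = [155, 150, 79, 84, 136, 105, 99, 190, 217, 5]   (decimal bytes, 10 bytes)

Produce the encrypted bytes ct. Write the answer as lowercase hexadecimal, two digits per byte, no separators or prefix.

eafe3c404bc6244a9ee7

byte 0: 71 ^ 9b = ea
byte 1: 68 ^ 96 = fe
byte 2: 73 ^ 4f = 3c
byte 3: 14 ^ 54 = 40
byte 4: c3 ^ 88 = 4b
byte 5: af ^ 69 = c6
byte 6: 47 ^ 63 = 24
byte 7: f4 ^ be = 4a
byte 8: 47 ^ d9 = 9e
byte 9: e2 ^ 05 = e7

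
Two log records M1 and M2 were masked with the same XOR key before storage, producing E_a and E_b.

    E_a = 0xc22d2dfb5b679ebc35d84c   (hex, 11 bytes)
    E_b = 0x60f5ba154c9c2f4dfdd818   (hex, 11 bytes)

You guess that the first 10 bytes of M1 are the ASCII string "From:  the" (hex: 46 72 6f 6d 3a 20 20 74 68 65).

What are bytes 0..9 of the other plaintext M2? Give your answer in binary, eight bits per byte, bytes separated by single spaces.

11100100 10101010 11111000 10000011 00101101 11011011 10010001 10000101 10100000 01100101

First, E_a ⊕ E_b = (M1 ⊕ K) ⊕ (M2 ⊕ K) = M1 ⊕ M2, so the key drops out. Then M2 = (M1 ⊕ M2) ⊕ M1 over the first 10 bytes.
byte 0: (c2 xor 60) xor 46 = a2 xor 46 = e4
byte 1: (2d xor f5) xor 72 = d8 xor 72 = aa
byte 2: (2d xor ba) xor 6f = 97 xor 6f = f8
byte 3: (fb xor 15) xor 6d = ee xor 6d = 83
byte 4: (5b xor 4c) xor 3a = 17 xor 3a = 2d
byte 5: (67 xor 9c) xor 20 = fb xor 20 = db
byte 6: (9e xor 2f) xor 20 = b1 xor 20 = 91
byte 7: (bc xor 4d) xor 74 = f1 xor 74 = 85
byte 8: (35 xor fd) xor 68 = c8 xor 68 = a0
byte 9: (d8 xor d8) xor 65 = 00 xor 65 = 65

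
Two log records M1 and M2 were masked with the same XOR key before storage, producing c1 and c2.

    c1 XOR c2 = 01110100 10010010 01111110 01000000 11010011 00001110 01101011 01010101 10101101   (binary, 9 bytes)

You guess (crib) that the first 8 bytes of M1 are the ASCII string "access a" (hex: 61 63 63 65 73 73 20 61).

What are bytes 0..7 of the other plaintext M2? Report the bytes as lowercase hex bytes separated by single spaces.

Since c1 ⊕ c2 = M1 ⊕ M2, XORing with the guessed M1 bytes yields the corresponding M2 bytes: M2 = (c1 ⊕ c2) ⊕ M1.
74 xor 61 = 15
92 xor 63 = f1
7e xor 63 = 1d
40 xor 65 = 25
d3 xor 73 = a0
0e xor 73 = 7d
6b xor 20 = 4b
55 xor 61 = 34

15 f1 1d 25 a0 7d 4b 34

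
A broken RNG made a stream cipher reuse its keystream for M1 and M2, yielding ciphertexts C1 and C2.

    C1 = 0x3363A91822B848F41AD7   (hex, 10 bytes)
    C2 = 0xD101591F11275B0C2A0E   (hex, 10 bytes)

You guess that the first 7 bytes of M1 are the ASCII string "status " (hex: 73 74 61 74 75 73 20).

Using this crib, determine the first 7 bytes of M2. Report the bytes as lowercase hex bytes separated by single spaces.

First, C1 ⊕ C2 = (M1 ⊕ K) ⊕ (M2 ⊕ K) = M1 ⊕ M2, so the key drops out. Then M2 = (M1 ⊕ M2) ⊕ M1 over the first 7 bytes.
byte 0: (33 XOR d1) XOR 73 = e2 XOR 73 = 91
byte 1: (63 XOR 01) XOR 74 = 62 XOR 74 = 16
byte 2: (a9 XOR 59) XOR 61 = f0 XOR 61 = 91
byte 3: (18 XOR 1f) XOR 74 = 07 XOR 74 = 73
byte 4: (22 XOR 11) XOR 75 = 33 XOR 75 = 46
byte 5: (b8 XOR 27) XOR 73 = 9f XOR 73 = ec
byte 6: (48 XOR 5b) XOR 20 = 13 XOR 20 = 33

91 16 91 73 46 ec 33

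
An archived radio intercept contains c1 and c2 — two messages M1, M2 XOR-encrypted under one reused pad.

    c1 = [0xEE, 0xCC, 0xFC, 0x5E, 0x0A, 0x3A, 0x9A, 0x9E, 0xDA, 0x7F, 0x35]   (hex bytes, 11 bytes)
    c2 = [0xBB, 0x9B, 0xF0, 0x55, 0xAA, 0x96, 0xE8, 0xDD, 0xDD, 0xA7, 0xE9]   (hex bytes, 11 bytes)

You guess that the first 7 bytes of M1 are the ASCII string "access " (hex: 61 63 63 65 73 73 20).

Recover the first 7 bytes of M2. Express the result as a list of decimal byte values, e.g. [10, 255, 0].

First, c1 ⊕ c2 = (M1 ⊕ K) ⊕ (M2 ⊕ K) = M1 ⊕ M2, so the key drops out. Then M2 = (M1 ⊕ M2) ⊕ M1 over the first 7 bytes.
byte 0: (ee xor bb) xor 61 = 55 xor 61 = 34
byte 1: (cc xor 9b) xor 63 = 57 xor 63 = 34
byte 2: (fc xor f0) xor 63 = 0c xor 63 = 6f
byte 3: (5e xor 55) xor 65 = 0b xor 65 = 6e
byte 4: (0a xor aa) xor 73 = a0 xor 73 = d3
byte 5: (3a xor 96) xor 73 = ac xor 73 = df
byte 6: (9a xor e8) xor 20 = 72 xor 20 = 52

[52, 52, 111, 110, 211, 223, 82]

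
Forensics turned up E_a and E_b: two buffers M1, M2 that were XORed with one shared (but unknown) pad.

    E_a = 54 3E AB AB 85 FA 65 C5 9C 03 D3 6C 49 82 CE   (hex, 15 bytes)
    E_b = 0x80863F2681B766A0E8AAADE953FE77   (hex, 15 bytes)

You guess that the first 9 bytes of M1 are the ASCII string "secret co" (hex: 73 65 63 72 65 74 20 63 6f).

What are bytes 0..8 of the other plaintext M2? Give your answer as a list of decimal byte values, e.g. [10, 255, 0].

First, E_a ⊕ E_b = (M1 ⊕ K) ⊕ (M2 ⊕ K) = M1 ⊕ M2, so the key drops out. Then M2 = (M1 ⊕ M2) ⊕ M1 over the first 9 bytes.
byte 0: (54 XOR 80) XOR 73 = d4 XOR 73 = a7
byte 1: (3e XOR 86) XOR 65 = b8 XOR 65 = dd
byte 2: (ab XOR 3f) XOR 63 = 94 XOR 63 = f7
byte 3: (ab XOR 26) XOR 72 = 8d XOR 72 = ff
byte 4: (85 XOR 81) XOR 65 = 04 XOR 65 = 61
byte 5: (fa XOR b7) XOR 74 = 4d XOR 74 = 39
byte 6: (65 XOR 66) XOR 20 = 03 XOR 20 = 23
byte 7: (c5 XOR a0) XOR 63 = 65 XOR 63 = 06
byte 8: (9c XOR e8) XOR 6f = 74 XOR 6f = 1b

[167, 221, 247, 255, 97, 57, 35, 6, 27]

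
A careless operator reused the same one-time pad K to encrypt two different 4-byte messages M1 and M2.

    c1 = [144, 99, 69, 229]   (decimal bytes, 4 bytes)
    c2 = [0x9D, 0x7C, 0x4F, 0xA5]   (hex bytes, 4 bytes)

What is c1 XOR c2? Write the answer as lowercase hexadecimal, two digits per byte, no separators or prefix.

0d1f0a40

c1 ⊕ c2 = (M1 ⊕ K) ⊕ (M2 ⊕ K) = M1 ⊕ M2 — the shared key cancels under XOR.
144 XOR 157 =  13
 99 XOR 124 =  31
 69 XOR  79 =  10
229 XOR 165 =  64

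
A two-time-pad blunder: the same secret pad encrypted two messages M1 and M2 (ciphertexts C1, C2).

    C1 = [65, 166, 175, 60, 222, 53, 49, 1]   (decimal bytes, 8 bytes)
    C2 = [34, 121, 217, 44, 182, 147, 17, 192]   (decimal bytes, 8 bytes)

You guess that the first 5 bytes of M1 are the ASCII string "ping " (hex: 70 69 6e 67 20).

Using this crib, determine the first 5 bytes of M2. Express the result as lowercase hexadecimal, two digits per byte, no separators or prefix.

First, C1 ⊕ C2 = (M1 ⊕ K) ⊕ (M2 ⊕ K) = M1 ⊕ M2, so the key drops out. Then M2 = (M1 ⊕ M2) ⊕ M1 over the first 5 bytes.
byte 0: (41 xor 22) xor 70 = 63 xor 70 = 13
byte 1: (a6 xor 79) xor 69 = df xor 69 = b6
byte 2: (af xor d9) xor 6e = 76 xor 6e = 18
byte 3: (3c xor 2c) xor 67 = 10 xor 67 = 77
byte 4: (de xor b6) xor 20 = 68 xor 20 = 48

13b6187748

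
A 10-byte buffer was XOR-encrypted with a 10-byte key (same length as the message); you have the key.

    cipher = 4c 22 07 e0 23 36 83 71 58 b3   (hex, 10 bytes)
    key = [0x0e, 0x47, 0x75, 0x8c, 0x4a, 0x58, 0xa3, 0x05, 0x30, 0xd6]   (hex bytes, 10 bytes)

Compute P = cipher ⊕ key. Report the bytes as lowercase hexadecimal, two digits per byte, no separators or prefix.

XOR is its own inverse, so applying the key byte-wise gives the result directly.
byte 0: 4c ^ 0e = 42
byte 1: 22 ^ 47 = 65
byte 2: 07 ^ 75 = 72
byte 3: e0 ^ 8c = 6c
byte 4: 23 ^ 4a = 69
byte 5: 36 ^ 58 = 6e
byte 6: 83 ^ a3 = 20
byte 7: 71 ^ 05 = 74
byte 8: 58 ^ 30 = 68
byte 9: b3 ^ d6 = 65

4265726c696e20746865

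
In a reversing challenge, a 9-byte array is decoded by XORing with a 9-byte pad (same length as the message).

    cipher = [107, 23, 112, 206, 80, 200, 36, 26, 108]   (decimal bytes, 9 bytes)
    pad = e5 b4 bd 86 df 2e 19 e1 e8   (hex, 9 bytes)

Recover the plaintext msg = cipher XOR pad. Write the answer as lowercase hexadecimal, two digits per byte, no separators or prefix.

XOR is its own inverse, so applying the key byte-wise gives the result directly.
byte 0: 6b ^ e5 = 8e
byte 1: 17 ^ b4 = a3
byte 2: 70 ^ bd = cd
byte 3: ce ^ 86 = 48
byte 4: 50 ^ df = 8f
byte 5: c8 ^ 2e = e6
byte 6: 24 ^ 19 = 3d
byte 7: 1a ^ e1 = fb
byte 8: 6c ^ e8 = 84

8ea3cd488fe63dfb84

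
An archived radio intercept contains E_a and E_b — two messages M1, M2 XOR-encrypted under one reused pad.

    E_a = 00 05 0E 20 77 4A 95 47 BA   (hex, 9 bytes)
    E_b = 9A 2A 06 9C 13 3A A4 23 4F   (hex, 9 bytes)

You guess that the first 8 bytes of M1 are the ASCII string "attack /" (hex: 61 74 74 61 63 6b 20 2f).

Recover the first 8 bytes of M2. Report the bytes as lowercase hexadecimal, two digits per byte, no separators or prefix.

fb5b7cdd071b114b

First, E_a ⊕ E_b = (M1 ⊕ K) ⊕ (M2 ⊕ K) = M1 ⊕ M2, so the key drops out. Then M2 = (M1 ⊕ M2) ⊕ M1 over the first 8 bytes.
byte 0: (00 xor 9a) xor 61 = 9a xor 61 = fb
byte 1: (05 xor 2a) xor 74 = 2f xor 74 = 5b
byte 2: (0e xor 06) xor 74 = 08 xor 74 = 7c
byte 3: (20 xor 9c) xor 61 = bc xor 61 = dd
byte 4: (77 xor 13) xor 63 = 64 xor 63 = 07
byte 5: (4a xor 3a) xor 6b = 70 xor 6b = 1b
byte 6: (95 xor a4) xor 20 = 31 xor 20 = 11
byte 7: (47 xor 23) xor 2f = 64 xor 2f = 4b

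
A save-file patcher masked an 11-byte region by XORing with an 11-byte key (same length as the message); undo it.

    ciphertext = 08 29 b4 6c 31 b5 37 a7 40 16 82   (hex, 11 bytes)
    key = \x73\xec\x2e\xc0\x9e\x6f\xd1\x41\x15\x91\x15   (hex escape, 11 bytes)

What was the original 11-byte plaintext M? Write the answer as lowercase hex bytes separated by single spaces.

7b c5 9a ac af da e6 e6 55 87 97

  8 ^ 115 = 123
 41 ^ 236 = 197
180 ^  46 = 154
108 ^ 192 = 172
 49 ^ 158 = 175
181 ^ 111 = 218
 55 ^ 209 = 230
167 ^  65 = 230
 64 ^  21 =  85
 22 ^ 145 = 135
130 ^  21 = 151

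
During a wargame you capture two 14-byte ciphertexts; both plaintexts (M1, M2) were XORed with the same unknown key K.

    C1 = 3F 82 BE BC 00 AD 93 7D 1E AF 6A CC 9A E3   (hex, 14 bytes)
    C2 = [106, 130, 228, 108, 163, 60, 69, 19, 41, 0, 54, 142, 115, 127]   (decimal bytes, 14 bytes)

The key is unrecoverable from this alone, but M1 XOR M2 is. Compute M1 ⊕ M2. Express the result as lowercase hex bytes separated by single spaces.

C1 ⊕ C2 = (M1 ⊕ K) ⊕ (M2 ⊕ K) = M1 ⊕ M2 — the shared key cancels under XOR.
3f ^ 6a = 55
82 ^ 82 = 00
be ^ e4 = 5a
bc ^ 6c = d0
00 ^ a3 = a3
ad ^ 3c = 91
93 ^ 45 = d6
7d ^ 13 = 6e
1e ^ 29 = 37
af ^ 00 = af
6a ^ 36 = 5c
cc ^ 8e = 42
9a ^ 73 = e9
e3 ^ 7f = 9c

55 00 5a d0 a3 91 d6 6e 37 af 5c 42 e9 9c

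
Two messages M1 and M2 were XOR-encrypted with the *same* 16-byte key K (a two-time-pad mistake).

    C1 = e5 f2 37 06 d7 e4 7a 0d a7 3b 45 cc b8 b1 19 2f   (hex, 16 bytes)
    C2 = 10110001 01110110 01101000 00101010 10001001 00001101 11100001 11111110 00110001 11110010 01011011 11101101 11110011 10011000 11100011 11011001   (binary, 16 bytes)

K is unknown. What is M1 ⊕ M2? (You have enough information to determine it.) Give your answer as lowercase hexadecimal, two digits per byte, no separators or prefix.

C1 ⊕ C2 = (M1 ⊕ K) ⊕ (M2 ⊕ K) = M1 ⊕ M2 — the shared key cancels under XOR.
229 xor 177 =  84
242 xor 118 = 132
 55 xor 104 =  95
  6 xor  42 =  44
215 xor 137 =  94
228 xor  13 = 233
122 xor 225 = 155
 13 xor 254 = 243
167 xor  49 = 150
 59 xor 242 = 201
 69 xor  91 =  30
204 xor 237 =  33
184 xor 243 =  75
177 xor 152 =  41
 25 xor 227 = 250
 47 xor 217 = 246

54845f2c5ee99bf396c91e214b29faf6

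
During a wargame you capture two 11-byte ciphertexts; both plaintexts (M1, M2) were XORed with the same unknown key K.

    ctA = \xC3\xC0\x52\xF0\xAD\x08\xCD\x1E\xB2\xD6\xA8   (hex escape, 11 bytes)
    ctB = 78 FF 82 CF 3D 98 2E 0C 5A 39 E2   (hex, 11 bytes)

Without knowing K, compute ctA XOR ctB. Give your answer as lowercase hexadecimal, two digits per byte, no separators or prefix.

bb3fd03f9090e312e8ef4a

ctA ⊕ ctB = (M1 ⊕ K) ⊕ (M2 ⊕ K) = M1 ⊕ M2 — the shared key cancels under XOR.
c3 ⊕ 78 = bb
c0 ⊕ ff = 3f
52 ⊕ 82 = d0
f0 ⊕ cf = 3f
ad ⊕ 3d = 90
08 ⊕ 98 = 90
cd ⊕ 2e = e3
1e ⊕ 0c = 12
b2 ⊕ 5a = e8
d6 ⊕ 39 = ef
a8 ⊕ e2 = 4a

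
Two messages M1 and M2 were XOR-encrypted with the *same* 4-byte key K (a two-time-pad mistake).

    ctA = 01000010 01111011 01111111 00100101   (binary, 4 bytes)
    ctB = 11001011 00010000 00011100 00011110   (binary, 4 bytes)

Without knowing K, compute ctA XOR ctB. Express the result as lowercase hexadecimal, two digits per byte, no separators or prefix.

ctA ⊕ ctB = (M1 ⊕ K) ⊕ (M2 ⊕ K) = M1 ⊕ M2 — the shared key cancels under XOR.
42 xor cb = 89
7b xor 10 = 6b
7f xor 1c = 63
25 xor 1e = 3b

896b633b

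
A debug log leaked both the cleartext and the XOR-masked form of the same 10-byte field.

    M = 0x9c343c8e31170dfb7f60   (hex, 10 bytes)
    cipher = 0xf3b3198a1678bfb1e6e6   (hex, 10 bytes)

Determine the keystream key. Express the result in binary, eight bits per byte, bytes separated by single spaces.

Since cipher = M ⊕ key, XORing both sides with M gives key = M ⊕ cipher.
9c xor f3 = 6f
34 xor b3 = 87
3c xor 19 = 25
8e xor 8a = 04
31 xor 16 = 27
17 xor 78 = 6f
0d xor bf = b2
fb xor b1 = 4a
7f xor e6 = 99
60 xor e6 = 86

01101111 10000111 00100101 00000100 00100111 01101111 10110010 01001010 10011001 10000110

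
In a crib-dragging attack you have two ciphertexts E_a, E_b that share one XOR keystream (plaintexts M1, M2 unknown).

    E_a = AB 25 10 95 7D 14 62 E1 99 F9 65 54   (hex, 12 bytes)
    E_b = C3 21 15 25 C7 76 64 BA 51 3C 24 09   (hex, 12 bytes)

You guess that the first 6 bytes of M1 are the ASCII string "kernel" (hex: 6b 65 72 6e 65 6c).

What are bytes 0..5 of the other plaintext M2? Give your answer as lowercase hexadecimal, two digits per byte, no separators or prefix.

First, E_a ⊕ E_b = (M1 ⊕ K) ⊕ (M2 ⊕ K) = M1 ⊕ M2, so the key drops out. Then M2 = (M1 ⊕ M2) ⊕ M1 over the first 6 bytes.
byte 0: (ab XOR c3) XOR 6b = 68 XOR 6b = 03
byte 1: (25 XOR 21) XOR 65 = 04 XOR 65 = 61
byte 2: (10 XOR 15) XOR 72 = 05 XOR 72 = 77
byte 3: (95 XOR 25) XOR 6e = b0 XOR 6e = de
byte 4: (7d XOR c7) XOR 65 = ba XOR 65 = df
byte 5: (14 XOR 76) XOR 6c = 62 XOR 6c = 0e

036177dedf0e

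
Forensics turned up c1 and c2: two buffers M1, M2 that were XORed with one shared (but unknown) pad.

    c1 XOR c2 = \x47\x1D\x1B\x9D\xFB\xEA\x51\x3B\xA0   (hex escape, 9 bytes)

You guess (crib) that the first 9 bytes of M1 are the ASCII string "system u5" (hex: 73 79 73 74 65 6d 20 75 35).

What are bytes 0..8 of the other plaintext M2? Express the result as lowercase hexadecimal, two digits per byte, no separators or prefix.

346468e99e87714e95

Since c1 ⊕ c2 = M1 ⊕ M2, XORing with the guessed M1 bytes yields the corresponding M2 bytes: M2 = (c1 ⊕ c2) ⊕ M1.
47 xor 73 = 34
1d xor 79 = 64
1b xor 73 = 68
9d xor 74 = e9
fb xor 65 = 9e
ea xor 6d = 87
51 xor 20 = 71
3b xor 75 = 4e
a0 xor 35 = 95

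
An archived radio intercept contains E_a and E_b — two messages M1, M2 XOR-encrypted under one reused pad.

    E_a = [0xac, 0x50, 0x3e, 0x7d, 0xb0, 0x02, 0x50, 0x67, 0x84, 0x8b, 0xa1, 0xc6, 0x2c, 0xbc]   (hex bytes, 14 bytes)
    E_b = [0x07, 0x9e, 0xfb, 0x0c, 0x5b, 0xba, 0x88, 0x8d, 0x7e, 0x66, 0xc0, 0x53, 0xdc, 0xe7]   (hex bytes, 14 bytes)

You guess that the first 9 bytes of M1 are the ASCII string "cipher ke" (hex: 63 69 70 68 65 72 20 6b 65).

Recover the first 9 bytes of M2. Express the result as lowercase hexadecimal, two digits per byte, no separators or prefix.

c8a7b5198ecaf8819f

First, E_a ⊕ E_b = (M1 ⊕ K) ⊕ (M2 ⊕ K) = M1 ⊕ M2, so the key drops out. Then M2 = (M1 ⊕ M2) ⊕ M1 over the first 9 bytes.
byte 0: (ac xor 07) xor 63 = ab xor 63 = c8
byte 1: (50 xor 9e) xor 69 = ce xor 69 = a7
byte 2: (3e xor fb) xor 70 = c5 xor 70 = b5
byte 3: (7d xor 0c) xor 68 = 71 xor 68 = 19
byte 4: (b0 xor 5b) xor 65 = eb xor 65 = 8e
byte 5: (02 xor ba) xor 72 = b8 xor 72 = ca
byte 6: (50 xor 88) xor 20 = d8 xor 20 = f8
byte 7: (67 xor 8d) xor 6b = ea xor 6b = 81
byte 8: (84 xor 7e) xor 65 = fa xor 65 = 9f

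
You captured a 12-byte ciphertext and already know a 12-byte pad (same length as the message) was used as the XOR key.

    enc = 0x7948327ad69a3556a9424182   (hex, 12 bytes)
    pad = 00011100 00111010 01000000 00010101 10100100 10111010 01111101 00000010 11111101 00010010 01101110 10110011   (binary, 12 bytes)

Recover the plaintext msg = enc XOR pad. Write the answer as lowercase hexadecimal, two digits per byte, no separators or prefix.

6572726f7220485454502f31

XOR is its own inverse, so applying the key byte-wise gives the result directly.
01111001 XOR 00011100 = 01100101
01001000 XOR 00111010 = 01110010
00110010 XOR 01000000 = 01110010
01111010 XOR 00010101 = 01101111
11010110 XOR 10100100 = 01110010
10011010 XOR 10111010 = 00100000
00110101 XOR 01111101 = 01001000
01010110 XOR 00000010 = 01010100
10101001 XOR 11111101 = 01010100
01000010 XOR 00010010 = 01010000
01000001 XOR 01101110 = 00101111
10000010 XOR 10110011 = 00110001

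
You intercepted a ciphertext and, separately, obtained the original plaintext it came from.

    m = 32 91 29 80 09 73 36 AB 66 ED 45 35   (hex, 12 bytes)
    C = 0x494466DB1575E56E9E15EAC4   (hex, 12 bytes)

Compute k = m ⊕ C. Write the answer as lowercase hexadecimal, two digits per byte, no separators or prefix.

Since C = m ⊕ k, XORing both sides with m gives k = m ⊕ C.
byte 0: 32 XOR 49 = 7b
byte 1: 91 XOR 44 = d5
byte 2: 29 XOR 66 = 4f
byte 3: 80 XOR db = 5b
byte 4: 09 XOR 15 = 1c
byte 5: 73 XOR 75 = 06
byte 6: 36 XOR e5 = d3
byte 7: ab XOR 6e = c5
byte 8: 66 XOR 9e = f8
byte 9: ed XOR 15 = f8
byte 10: 45 XOR ea = af
byte 11: 35 XOR c4 = f1

7bd54f5b1c06d3c5f8f8aff1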